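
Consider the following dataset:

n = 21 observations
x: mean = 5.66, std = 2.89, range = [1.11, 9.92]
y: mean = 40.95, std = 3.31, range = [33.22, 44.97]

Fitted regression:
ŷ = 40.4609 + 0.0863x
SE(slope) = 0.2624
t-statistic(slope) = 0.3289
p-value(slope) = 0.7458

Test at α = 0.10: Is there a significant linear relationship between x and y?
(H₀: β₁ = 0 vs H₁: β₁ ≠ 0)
Fail to reject H₀: p-value = 0.7458 ≥ α = 0.10. The linear relationship is not significant at the 10% level.

Hypothesis test for the slope coefficient:

H₀: β₁ = 0 (no linear relationship)
H₁: β₁ ≠ 0 (linear relationship exists)

Test statistic: t = β̂₁ / SE(β̂₁) = 0.0863 / 0.2624 = 0.3289

p = 0.7458: how often a slope estimate this far from 0 (in SE units) would arise by chance if β₁ were truly 0.

Decision rule: reject H₀ if p-value < α.
p-value = 0.7458 ≥ α = 0.10 → fail to reject H₀.

There is not sufficient evidence at the 10% significance level to conclude that a linear relationship exists between x and y.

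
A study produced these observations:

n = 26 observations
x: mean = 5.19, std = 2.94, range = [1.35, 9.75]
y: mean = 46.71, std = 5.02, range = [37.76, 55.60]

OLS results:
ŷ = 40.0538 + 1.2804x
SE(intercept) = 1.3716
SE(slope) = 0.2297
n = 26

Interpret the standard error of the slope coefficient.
SE(β̂₁) = 0.2297 is the estimated standard deviation of the slope estimate across repeated samples; relative to β̂₁ = 1.2804 that is 17.9%, a precise estimate.

What SE measures:
- The standard error quantifies the sampling variability of the coefficient estimate
- It is the estimated standard deviation of β̂₁ across hypothetical repeated samples of the same size
- Smaller SE → more precise estimate

Relative precision:
- SE / |β̂₁| = 0.2297 / 1.2804 = 17.9%
- Rule of thumb (under 20%: precise; 20% to under 50%: moderately precise; 50% or more: imprecise) → precise

Rough 95% range (±2 SE): 1.2804 ± 0.4594 → (0.8210, 1.7398).

What drives SE(β̂₁): larger n (here n = 26) → smaller SE; more residual scatter → larger SE; wider spread of x values → smaller SE.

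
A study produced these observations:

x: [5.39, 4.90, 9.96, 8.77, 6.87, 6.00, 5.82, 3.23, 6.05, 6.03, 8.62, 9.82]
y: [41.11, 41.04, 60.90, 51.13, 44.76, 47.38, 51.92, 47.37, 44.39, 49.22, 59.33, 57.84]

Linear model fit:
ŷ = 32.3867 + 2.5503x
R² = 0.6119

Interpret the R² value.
The model explains 61.19% of the variance in y (R² = 0.6119), leaving 38.81% unexplained; the fit is moderate.

R² (coefficient of determination) measures the proportion of variance in y explained by the regression model.

Here R² = 0.6119:
- Explained: 61.19% of the variation in y
- Unexplained (residual): 100% − 61.19% = 38.81%
- Rule of thumb (below 0.3 weak; 0.3 to below 0.7 moderate; 0.7 and above strong) → moderate

Note: R² says nothing about causation, and a high R² does not by itself mean the linear form is appropriate — check the residuals.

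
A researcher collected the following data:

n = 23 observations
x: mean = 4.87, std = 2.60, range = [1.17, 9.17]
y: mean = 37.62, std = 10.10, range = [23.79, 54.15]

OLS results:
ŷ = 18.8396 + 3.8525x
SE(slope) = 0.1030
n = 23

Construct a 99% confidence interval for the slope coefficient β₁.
The 99% CI for β₁ is (3.5609, 4.1441)

Confidence interval for the slope:

The 99% CI for β₁ is: β̂₁ ± t*(α/2, n-2) × SE(β̂₁)

Step 1: Find critical t-value
- Confidence level = 0.99
- Degrees of freedom = n - 2 = 23 - 2 = 21
- t*(α/2, 21) = 2.8314

Step 2: Calculate margin of error
Margin = 2.8314 × 0.1030 = 0.2916

Step 3: Construct interval
CI = 3.8525 ± 0.2916
CI = (3.5609, 4.1441)

Interpretation: intervals built this way capture the true β₁ in 99% of repeated samples; here the plausible range for the per-unit effect of x on y is 3.5609 to 4.1441.
Since 0 is outside the interval, a two-sided test at α = 0.01 would reject H₀: β₁ = 0.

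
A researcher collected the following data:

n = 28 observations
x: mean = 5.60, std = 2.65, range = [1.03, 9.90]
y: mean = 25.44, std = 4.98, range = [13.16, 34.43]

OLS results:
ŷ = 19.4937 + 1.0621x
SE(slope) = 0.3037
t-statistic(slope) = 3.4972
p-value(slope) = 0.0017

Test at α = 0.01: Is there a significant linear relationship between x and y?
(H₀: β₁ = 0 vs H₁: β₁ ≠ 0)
Since p-value = 0.0017 < α = 0.01, reject H₀ — the slope is significantly different from 0.

Hypothesis test for the slope coefficient:

H₀: β₁ = 0 (no linear relationship)
H₁: β₁ ≠ 0 (linear relationship exists)

Test statistic: t = β̂₁ / SE(β̂₁) = 1.0621 / 0.3037 = 3.4972

The p-value (0.0017) is the probability, under H₀, of a t-statistic at least as extreme as |t| = 3.4972 (two-sided, df = n − 2 = 26).

Decision rule: reject H₀ if p-value < α.
p-value = 0.0017 < α = 0.01 → reject H₀.

Conclusion: the linear association between x and y is significant at the 1% level.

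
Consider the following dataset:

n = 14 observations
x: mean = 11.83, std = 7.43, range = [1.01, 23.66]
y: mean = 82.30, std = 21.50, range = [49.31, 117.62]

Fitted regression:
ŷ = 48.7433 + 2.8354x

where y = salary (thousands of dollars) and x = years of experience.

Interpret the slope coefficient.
An increase of one year in experience is associated with a 2.8354 thousand dollars increase in predicted salary.

The slope coefficient β₁ = 2.8354 represents the marginal effect of experience on salary.

Interpretation:
- Experience up by 1 year → predicted salary increases by 2.8354 thousand dollars
- The effect is assumed constant over the observed range of x (linearity)
- The slope describes association in these data, not necessarily a causal effect

The intercept β₀ = 48.7433 is the predicted salary when experience = 0; since the smallest observed x is 1.01, this is an extrapolation and mainly anchors the line.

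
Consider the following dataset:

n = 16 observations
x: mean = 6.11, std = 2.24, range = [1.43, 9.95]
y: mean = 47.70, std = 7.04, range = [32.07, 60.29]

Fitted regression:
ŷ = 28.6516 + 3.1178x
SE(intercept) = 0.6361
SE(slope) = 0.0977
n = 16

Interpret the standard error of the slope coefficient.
SE(slope) = 0.0977 measures the uncertainty in the estimated slope. The coefficient is estimated precisely (SE/|β̂₁| = 3.1%).

What SE measures:
- The standard error quantifies the sampling variability of the coefficient estimate
- It is the estimated standard deviation of β̂₁ across hypothetical repeated samples of the same size
- Smaller SE → more precise estimate

Relative precision:
- SE / |β̂₁| = 0.0977 / 3.1178 = 3.1%
- Rule of thumb (under 20%: precise; 20% to under 50%: moderately precise; 50% or more: imprecise) → precise

Link to the t-test: t = β̂₁ / SE(β̂₁) = 3.1178 / 0.0977 = 31.9120, the statistic for H₀: β₁ = 0.

What drives SE(β̂₁): wider spread of x values → smaller SE; larger n (here n = 16) → smaller SE; more residual scatter → larger SE.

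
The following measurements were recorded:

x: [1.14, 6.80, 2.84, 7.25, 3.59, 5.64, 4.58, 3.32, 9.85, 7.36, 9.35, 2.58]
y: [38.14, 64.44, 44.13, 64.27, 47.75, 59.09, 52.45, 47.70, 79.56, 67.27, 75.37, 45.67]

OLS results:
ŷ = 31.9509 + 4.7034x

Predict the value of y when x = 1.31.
ŷ = 38.1124

Plug x = 1.31 into the fitted line:

ŷ = 31.9509 + 4.7034 × 1.31
ŷ = 31.9509 + 6.1615
ŷ = 38.1124

This is the fitted mean response at that x — an individual observation would come with a wider prediction interval.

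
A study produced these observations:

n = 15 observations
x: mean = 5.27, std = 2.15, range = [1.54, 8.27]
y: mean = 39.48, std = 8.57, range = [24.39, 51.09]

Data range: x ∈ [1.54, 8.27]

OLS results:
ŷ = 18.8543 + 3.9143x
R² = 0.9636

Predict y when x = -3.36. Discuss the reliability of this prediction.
ŷ = 5.7023 (extrapolation — x = -3.36 lies outside [1.54, 8.27], so reliability is low).

Prediction calculation:
ŷ = 18.8543 + 3.9143 × (-3.36)
ŷ = 5.7023

Reliability:
- Data range: x ∈ [1.54, 8.27]
- Prediction point: x = -3.36 is 4.90 units below the observed range → this is EXTRAPOLATION, not interpolation

Why that matters here:
- Real relationships often flatten, saturate, or turn nonlinear at extremes
- There are no observations near this x to validate the fitted line there

The R² = 0.9636 only validates the fit within [1.54, 8.27]; treat ŷ = 5.7023 with caution.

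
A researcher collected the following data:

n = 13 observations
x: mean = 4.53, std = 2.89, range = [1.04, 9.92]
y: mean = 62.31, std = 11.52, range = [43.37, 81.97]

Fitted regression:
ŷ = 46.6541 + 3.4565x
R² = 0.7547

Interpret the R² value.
About 75.47% of the variability in y is accounted for by the regression on x (R² = 0.7547) — a strong linear fit.

The coefficient of determination R² is the fraction of the total variation in y that the fitted line accounts for.

Here R² = 0.7547:
- Explained: 75.47% of the variation in y
- Unexplained (residual): 100% − 75.47% = 24.53%
- Rule of thumb (below 0.3 weak; 0.3 to below 0.7 moderate; 0.7 and above strong) → strong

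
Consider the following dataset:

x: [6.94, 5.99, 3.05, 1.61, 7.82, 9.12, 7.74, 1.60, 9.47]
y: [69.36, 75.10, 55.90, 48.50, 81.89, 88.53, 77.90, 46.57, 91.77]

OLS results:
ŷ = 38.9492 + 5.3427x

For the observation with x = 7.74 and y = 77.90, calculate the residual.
Residual = -2.4017

The residual is the difference between the actual value and the predicted value:

Residual = y - ŷ

Step 1: Calculate predicted value
ŷ = 38.9492 + 5.3427 × 7.74
ŷ = 80.3017

Step 2: Calculate residual
Residual = 77.90 - 80.3017
Residual = -2.4017

Interpretation: the model overestimates the actual value by 2.4017 at this point (negative residual → observation lies below the fitted line).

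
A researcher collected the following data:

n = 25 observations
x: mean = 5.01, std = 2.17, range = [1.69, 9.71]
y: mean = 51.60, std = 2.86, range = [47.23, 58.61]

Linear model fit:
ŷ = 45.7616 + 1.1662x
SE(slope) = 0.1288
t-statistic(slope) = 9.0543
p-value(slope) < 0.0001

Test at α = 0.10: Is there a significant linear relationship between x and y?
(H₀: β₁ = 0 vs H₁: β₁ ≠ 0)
Reject H₀: p-value < 0.0001 < α = 0.10. The linear relationship is significant at the 10% level.

Hypothesis test for the slope coefficient:

H₀: β₁ = 0 (no linear relationship)
H₁: β₁ ≠ 0 (linear relationship exists)

Test statistic: t = β̂₁ / SE(β̂₁) = 1.1662 / 0.1288 = 9.0543

With df = 23, the two-sided p-value for |t| = 9.0543 is <0.0001.

Decision rule: reject H₀ if p-value < α.
p-value < 0.0001 < α = 0.10 → reject H₀.

Conclusion: the linear association between x and y is significant at the 10% level.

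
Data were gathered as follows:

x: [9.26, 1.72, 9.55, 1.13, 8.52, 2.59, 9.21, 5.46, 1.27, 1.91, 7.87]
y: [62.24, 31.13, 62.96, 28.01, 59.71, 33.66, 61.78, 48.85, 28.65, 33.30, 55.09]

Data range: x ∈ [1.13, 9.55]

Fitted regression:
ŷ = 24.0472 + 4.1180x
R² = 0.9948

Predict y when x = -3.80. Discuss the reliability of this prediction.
The equation gives ŷ = 8.3988; however x = -3.80 is 4.93 units below the observed range, so this extrapolated value should not be trusted.

Prediction calculation:
ŷ = 24.0472 + 4.1180 × (-3.80)
ŷ = 8.3988

Reliability:
- Data range: x ∈ [1.13, 9.55]
- Prediction point: x = -3.80 is 4.93 units below the observed range → this is EXTRAPOLATION, not interpolation

Why that matters here:
- The standard error of prediction grows with (x − x̄)², and x = -3.80 is far from x̄ = 5.32
- R² describes fit only over the sampled x values; it says nothing about behaviour beyond them

Report the number if required, but flag clearly that it is an extrapolation.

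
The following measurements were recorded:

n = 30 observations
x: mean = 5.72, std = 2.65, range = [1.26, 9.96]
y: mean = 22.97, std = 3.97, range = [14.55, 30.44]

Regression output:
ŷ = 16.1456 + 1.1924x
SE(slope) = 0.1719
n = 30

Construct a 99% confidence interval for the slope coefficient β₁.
The 99% CI for β₁ is (0.7174, 1.6674)

Confidence interval for the slope:

The 99% CI for β₁ is: β̂₁ ± t*(α/2, n-2) × SE(β̂₁)

Step 1: Find critical t-value
- Confidence level = 0.99
- Degrees of freedom = n - 2 = 30 - 2 = 28
- t*(α/2, 28) = 2.7633

Step 2: Calculate margin of error
Margin = 2.7633 × 0.1719 = 0.4750

Step 3: Construct interval
CI = 1.1924 ± 0.4750
CI = (0.7174, 1.6674)

Interpretation: We are 99% confident that the true slope β₁ lies between 0.7174 and 1.6674.
The interval does not include 0, suggesting a significant linear relationship.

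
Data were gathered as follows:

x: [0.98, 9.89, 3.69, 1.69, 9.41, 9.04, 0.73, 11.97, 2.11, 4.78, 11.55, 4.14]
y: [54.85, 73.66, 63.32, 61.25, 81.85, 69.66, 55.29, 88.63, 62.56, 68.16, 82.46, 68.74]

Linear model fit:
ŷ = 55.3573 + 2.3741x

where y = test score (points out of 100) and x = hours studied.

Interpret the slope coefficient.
On average, test score is about 2.3741 points higher for every extra hour of study time.

The slope β₁ = 2.3741 gives the rate at which the fitted test score changes with study time.

Interpretation:
- Study time up by 1 hour → predicted test score increases by 2.3741 points
- The effect is assumed constant over the observed range of x (linearity)
- The sign (+) gives the direction; the magnitude 2.3741 gives the size of the effect per hour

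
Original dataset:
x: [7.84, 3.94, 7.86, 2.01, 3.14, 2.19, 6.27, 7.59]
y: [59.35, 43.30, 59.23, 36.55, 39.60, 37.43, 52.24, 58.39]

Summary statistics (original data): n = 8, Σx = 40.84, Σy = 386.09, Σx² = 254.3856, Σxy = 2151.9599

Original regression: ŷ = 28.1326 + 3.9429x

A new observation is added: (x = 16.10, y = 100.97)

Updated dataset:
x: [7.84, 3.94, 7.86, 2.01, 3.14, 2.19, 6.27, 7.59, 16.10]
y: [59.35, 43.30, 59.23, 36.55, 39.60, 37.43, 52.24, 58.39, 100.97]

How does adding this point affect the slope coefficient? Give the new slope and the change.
Adding the point moves β₁ from 3.9429 to 4.5392, i.e. it increases by 0.5963 (+15.1%).

x = 16.10 lies well outside the original x-range [2.01, 7.86] (x̄ ≈ 5.11), so this observation has high leverage and can move the slope substantially.

Step 1: Update the sums with the new point (n goes from 8 to 9)
Σx  = 40.84 + 16.10 = 56.94
Σy  = 386.09 + 100.97 = 487.06
Σx² = 254.3856 + 16.10² = 254.3856 + 259.2100 = 513.5956
Σxy = 2151.9599 + 16.10×100.97 = 2151.9599 + 1625.6170 = 3777.5769

Step 2: Recompute the slope with b₁ = (nΣxy − ΣxΣy) / (nΣx² − (Σx)²)
Numerator   = 9×3777.5769 − 56.94×487.06 = 33998.1921 − 27733.1964 = 6264.9957
Denominator = 9×513.5956 − 56.94² = 4622.3604 − 3242.1636 = 1380.1968
b₁(new) = 6264.9957 / 1380.1968 = 4.5392

(Same formula on the original sums: (8×2151.9599 − 40.84×386.09) / (8×254.3856 − 40.84²) = 1447.7636 / 367.1792 = 3.9429, matching the given fit.)

Step 3: Change in slope
Δβ₁ = 4.5392 − 3.9429 = +0.5963
Relative change = +0.5963 / 3.9429 × 100% = +15.1%
→ the slope increases when the point is added.

A high-leverage point only changes the slope if it is off the original line; here y = 100.97 is above the original trend, so the slope increases.
In practice: check such a point for data-entry or measurement error; examine leverage (hᵢ) and Cook's distance rather than deleting it automatically.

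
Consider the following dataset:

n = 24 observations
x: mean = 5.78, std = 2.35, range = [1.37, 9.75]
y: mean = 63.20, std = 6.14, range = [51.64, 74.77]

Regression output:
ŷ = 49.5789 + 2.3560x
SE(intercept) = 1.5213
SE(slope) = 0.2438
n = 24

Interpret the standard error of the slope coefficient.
SE(slope) = 0.2438 measures the uncertainty in the estimated slope. The coefficient is estimated precisely (SE/|β̂₁| = 10.3%).

SE(β̂₁) = 0.2438 says: if we drew many samples of n = 24 from the same population and refit each time, the fitted slopes would scatter with a standard deviation of roughly 0.2438 around the true β₁.

Relative precision:
- SE / |β̂₁| = 0.2438 / 2.3560 = 10.3%
- Rule of thumb (under 20%: precise; 20% to under 50%: moderately precise; 50% or more: imprecise) → precise

Rough 95% range (±2 SE): 2.3560 ± 0.4876 → (1.8684, 2.8436).

What drives SE(β̂₁): larger n (here n = 24) → smaller SE; more residual scatter → larger SE; wider spread of x values → smaller SE.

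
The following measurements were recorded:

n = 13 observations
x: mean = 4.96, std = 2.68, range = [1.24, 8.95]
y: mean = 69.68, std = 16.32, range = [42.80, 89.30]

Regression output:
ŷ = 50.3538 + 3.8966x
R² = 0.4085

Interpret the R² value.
About 40.85% of the variability in y is accounted for by the regression on x (R² = 0.4085) — a moderate linear fit.

R² = 1 − SS_res/SS_tot compares the residual scatter to the total scatter of y about its mean.

Here R² = 0.4085:
- Explained: 40.85% of the variation in y
- Unexplained (residual): 100% − 40.85% = 59.15%
- Rule of thumb (below 0.3 weak; 0.3 to below 0.7 moderate; 0.7 and above strong) → moderate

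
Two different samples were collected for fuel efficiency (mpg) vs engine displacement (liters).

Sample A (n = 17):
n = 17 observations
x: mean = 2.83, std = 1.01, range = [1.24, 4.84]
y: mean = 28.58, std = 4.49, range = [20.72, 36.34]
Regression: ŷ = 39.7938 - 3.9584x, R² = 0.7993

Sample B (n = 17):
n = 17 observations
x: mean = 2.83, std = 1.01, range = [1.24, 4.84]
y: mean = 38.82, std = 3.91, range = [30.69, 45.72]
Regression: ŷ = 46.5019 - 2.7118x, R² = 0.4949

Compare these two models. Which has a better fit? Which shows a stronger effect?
Model A has the better fit (R² = 0.7993 vs 0.4949). Model A shows the stronger effect (|β₁| = 3.9584 vs 2.7118).

Model Comparison:

Goodness of fit (R²):
- Model A: R² = 0.7993 → 79.93% of variance in fuel efficiency explained
- Model B: R² = 0.4949 → 49.49% of variance in fuel efficiency explained
- 0.7993 > 0.4949 → Model A has the better fit

Effect size (slope magnitude):
- Model A: β₁ = -3.9584 → predicted fuel efficiency falls 3.9584 mpg per additional liter of engine displacement
- Model B: β₁ = -2.7118 → predicted fuel efficiency falls 2.7118 mpg per additional liter of engine displacement
- |-3.9584| > |-2.7118| → Model A shows the stronger marginal effect

Notes:
- A steeper slope doesn't make a better model if the scatter around the line is large.
- R² measures how tightly points cluster around the line; β₁ measures how steep the line is — they answer different questions.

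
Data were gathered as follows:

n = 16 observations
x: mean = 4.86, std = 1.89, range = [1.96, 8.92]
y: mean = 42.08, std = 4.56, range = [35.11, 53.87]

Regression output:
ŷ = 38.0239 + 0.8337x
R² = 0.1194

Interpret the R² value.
R² = 0.1194 means 11.94% of the variation in y is explained by the linear relationship with x. This indicates a weak fit.

R² = 1 − SS_res/SS_tot compares the residual scatter to the total scatter of y about its mean.

Here R² = 0.1194:
- Explained: 11.94% of the variation in y
- Unexplained (residual): 100% − 11.94% = 88.06%
- Rule of thumb (below 0.3 weak; 0.3 to below 0.7 moderate; 0.7 and above strong) → weak

Equivalently, for simple linear regression R² = r², so |r| = √0.1194 ≈ 0.3455.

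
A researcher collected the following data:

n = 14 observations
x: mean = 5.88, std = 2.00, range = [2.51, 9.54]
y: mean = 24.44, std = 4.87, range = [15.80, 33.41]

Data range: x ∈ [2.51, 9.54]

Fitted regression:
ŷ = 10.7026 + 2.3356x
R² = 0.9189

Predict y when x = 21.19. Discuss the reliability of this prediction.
ŷ = 60.1940 (extrapolation — x = 21.19 lies outside [2.51, 9.54], so reliability is low).

Prediction calculation:
ŷ = 10.7026 + 2.3356 × 21.19
ŷ = 60.1940

Reliability:
- Data range: x ∈ [2.51, 9.54]
- Prediction point: x = 21.19 is 11.65 units above the observed range → this is EXTRAPOLATION, not interpolation

Why that matters here:
- Real relationships often flatten, saturate, or turn nonlinear at extremes
- R² describes fit only over the sampled x values; it says nothing about behaviour beyond them

A defensible statement: 'if the linear trend continued to x = 21.19, y would be about 60.1940' — the premise is untested.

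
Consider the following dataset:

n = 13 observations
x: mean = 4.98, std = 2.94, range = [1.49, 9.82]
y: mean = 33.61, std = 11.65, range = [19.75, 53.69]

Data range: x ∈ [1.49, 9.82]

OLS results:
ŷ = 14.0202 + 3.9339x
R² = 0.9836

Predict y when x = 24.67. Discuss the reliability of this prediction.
ŷ = 111.0695 (extrapolation — x = 24.67 lies outside [1.49, 9.82], so reliability is low).

Prediction calculation:
ŷ = 14.0202 + 3.9339 × 24.67
ŷ = 111.0695

Reliability:
- Data range: x ∈ [1.49, 9.82]
- Prediction point: x = 24.67 is 14.85 units above the observed range → this is EXTRAPOLATION, not interpolation

Why that matters here:
- The linear relationship may not hold outside the observed range
- R² describes fit only over the sampled x values; it says nothing about behaviour beyond them

The R² = 0.9836 only validates the fit within [1.49, 9.82]; treat ŷ = 111.0695 with caution.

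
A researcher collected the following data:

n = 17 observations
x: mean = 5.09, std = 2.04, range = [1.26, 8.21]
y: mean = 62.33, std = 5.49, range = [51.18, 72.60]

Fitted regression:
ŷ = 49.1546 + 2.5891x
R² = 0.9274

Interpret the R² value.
The model explains 92.74% of the variance in y (R² = 0.9274), leaving 7.26% unexplained; the fit is strong.

R² (coefficient of determination) measures the proportion of variance in y explained by the regression model.

Here R² = 0.9274:
- Explained: 92.74% of the variation in y
- Unexplained (residual): 100% − 92.74% = 7.26%
- Rule of thumb (below 0.3 weak; 0.3 to below 0.7 moderate; 0.7 and above strong) → strong

Note: R² says nothing about causation, and a high R² does not by itself mean the linear form is appropriate — check the residuals.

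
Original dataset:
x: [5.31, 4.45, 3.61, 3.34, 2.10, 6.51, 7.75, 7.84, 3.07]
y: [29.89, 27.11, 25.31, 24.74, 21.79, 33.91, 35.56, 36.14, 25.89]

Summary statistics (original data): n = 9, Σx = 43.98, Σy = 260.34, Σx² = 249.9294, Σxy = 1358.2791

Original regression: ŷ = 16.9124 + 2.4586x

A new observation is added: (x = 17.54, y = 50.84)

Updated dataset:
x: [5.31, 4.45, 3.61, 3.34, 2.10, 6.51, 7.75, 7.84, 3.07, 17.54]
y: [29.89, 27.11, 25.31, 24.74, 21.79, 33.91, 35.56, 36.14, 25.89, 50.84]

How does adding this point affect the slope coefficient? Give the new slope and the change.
The slope changes from 2.4586 to 1.8739 (change of -0.5847, or -23.8%).

The new point has HIGH LEVERAGE: x = 17.54 is far from the original mean x̄ = 43.98/9 ≈ 4.89 (original range [2.10, 7.84]).

Step 1: Update the sums with the new point (n goes from 9 to 10)
Σx  = 43.98 + 17.54 = 61.52
Σy  = 260.34 + 50.84 = 311.18
Σx² = 249.9294 + 17.54² = 249.9294 + 307.6516 = 557.5810
Σxy = 1358.2791 + 17.54×50.84 = 1358.2791 + 891.7336 = 2250.0127

Step 2: Recompute the slope with b₁ = (nΣxy − ΣxΣy) / (nΣx² − (Σx)²)
Numerator   = 10×2250.0127 − 61.52×311.18 = 22500.1270 − 19143.7936 = 3356.3334
Denominator = 10×557.5810 − 61.52² = 5575.8100 − 3784.7104 = 1791.0996
b₁(new) = 3356.3334 / 1791.0996 = 1.8739

(Same formula on the original sums: (9×1358.2791 − 43.98×260.34) / (9×249.9294 − 43.98²) = 774.7587 / 315.1242 = 2.4586, matching the given fit.)

Step 3: Change in slope
Δβ₁ = 1.8739 − 2.4586 = -0.5847
Relative change = -0.5847 / 2.4586 × 100% = -23.8%
→ the slope decreases when the point is added.

Because the point sits below the extension of the original line at a high-leverage x, it tilts the fit down.
In practice: check such a point for data-entry or measurement error; examine leverage (hᵢ) and Cook's distance rather than deleting it automatically.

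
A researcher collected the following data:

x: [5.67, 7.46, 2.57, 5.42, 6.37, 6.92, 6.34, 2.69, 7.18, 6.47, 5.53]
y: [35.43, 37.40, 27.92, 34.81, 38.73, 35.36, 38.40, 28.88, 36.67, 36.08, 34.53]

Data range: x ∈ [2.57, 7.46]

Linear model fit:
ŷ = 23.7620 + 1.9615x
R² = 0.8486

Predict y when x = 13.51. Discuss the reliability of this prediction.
ŷ = 50.2619 (extrapolation — x = 13.51 lies outside [2.57, 7.46], so reliability is low).

Prediction calculation:
ŷ = 23.7620 + 1.9615 × 13.51
ŷ = 50.2619

Reliability:
- Data range: x ∈ [2.57, 7.46]
- Prediction point: x = 13.51 is 6.05 units above the observed range → this is EXTRAPOLATION, not interpolation

Why that matters here:
- The linear relationship may not hold outside the observed range
- The standard error of prediction grows with (x − x̄)², and x = 13.51 is far from x̄ = 5.69

A defensible statement: 'if the linear trend continued to x = 13.51, y would be about 50.2619' — the premise is untested.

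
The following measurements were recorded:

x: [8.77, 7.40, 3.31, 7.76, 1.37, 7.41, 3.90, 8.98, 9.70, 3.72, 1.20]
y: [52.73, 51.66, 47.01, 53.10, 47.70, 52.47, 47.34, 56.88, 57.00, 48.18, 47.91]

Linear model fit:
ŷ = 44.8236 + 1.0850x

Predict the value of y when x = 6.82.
ŷ = 52.2233

Plug x = 6.82 into the fitted line:

ŷ = 44.8236 + 1.0850 × 6.82
ŷ = 44.8236 + 7.3997
ŷ = 52.2233

This is a point prediction; actual observations scatter around it by roughly the residual standard deviation.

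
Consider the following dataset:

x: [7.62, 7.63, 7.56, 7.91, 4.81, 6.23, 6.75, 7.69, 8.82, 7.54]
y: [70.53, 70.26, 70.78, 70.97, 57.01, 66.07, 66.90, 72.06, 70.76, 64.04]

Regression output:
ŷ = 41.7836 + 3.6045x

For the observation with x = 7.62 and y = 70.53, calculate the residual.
Residual = 1.2801

The residual is the difference between the actual value and the predicted value:

Residual = y - ŷ

Step 1: Calculate predicted value
ŷ = 41.7836 + 3.6045 × 7.62
ŷ = 69.2499

Step 2: Calculate residual
Residual = 70.53 - 69.2499
Residual = 1.2801

Sign check: y > ŷ, so the point is above the line and the fit underestimates here.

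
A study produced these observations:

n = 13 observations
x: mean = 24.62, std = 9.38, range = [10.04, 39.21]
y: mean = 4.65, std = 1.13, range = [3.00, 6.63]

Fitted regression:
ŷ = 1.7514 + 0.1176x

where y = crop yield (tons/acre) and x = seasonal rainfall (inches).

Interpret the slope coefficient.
On average, crop yield is about 0.1176 tons/acre higher for every extra inch of rainfall.

The slope coefficient β₁ = 0.1176 represents the marginal effect of rainfall on crop yield.

Interpretation:
- Rainfall up by 1 inch → predicted crop yield increases by 0.1176 tons/acre
- The effect is assumed constant over the observed range of x (linearity)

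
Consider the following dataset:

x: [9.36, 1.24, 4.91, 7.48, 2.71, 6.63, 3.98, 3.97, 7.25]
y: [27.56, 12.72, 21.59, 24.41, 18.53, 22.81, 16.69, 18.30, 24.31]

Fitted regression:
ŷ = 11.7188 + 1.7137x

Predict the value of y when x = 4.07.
ŷ = 18.6936

To predict y for x = 4.07, substitute into the regression equation:

ŷ = 11.7188 + 1.7137 × 4.07
ŷ = 11.7188 + 6.9748
ŷ = 18.6936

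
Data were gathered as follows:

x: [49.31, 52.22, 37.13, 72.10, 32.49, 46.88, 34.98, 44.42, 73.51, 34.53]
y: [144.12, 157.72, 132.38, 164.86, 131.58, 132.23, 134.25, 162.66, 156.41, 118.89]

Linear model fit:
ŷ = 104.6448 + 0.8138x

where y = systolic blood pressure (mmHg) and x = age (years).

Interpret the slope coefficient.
On average, blood pressure is about 0.8138 mmHg higher for every extra year of age.

β₁ = 0.8138 is the change in predicted blood pressure (mmHg) per additional year of age.

Interpretation:
- Age up by 1 year → predicted blood pressure increases by 0.8138 mmHg
- The effect is assumed constant over the observed range of x (linearity)
- The sign (+) gives the direction; the magnitude 0.8138 gives the size of the effect per year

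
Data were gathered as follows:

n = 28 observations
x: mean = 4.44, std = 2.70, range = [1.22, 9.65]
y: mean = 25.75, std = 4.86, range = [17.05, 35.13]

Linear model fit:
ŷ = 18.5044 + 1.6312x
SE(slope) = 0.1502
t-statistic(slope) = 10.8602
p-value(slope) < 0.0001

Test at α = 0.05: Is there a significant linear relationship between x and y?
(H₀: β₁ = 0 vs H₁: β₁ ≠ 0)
p-value < 0.0001 < α = 0.05, so we reject H₀. The relationship is significant.

Hypothesis test for the slope coefficient:

H₀: β₁ = 0 (no linear relationship)
H₁: β₁ ≠ 0 (linear relationship exists)

Test statistic: t = β̂₁ / SE(β̂₁) = 1.6312 / 0.1502 = 10.8602

With df = 26, the two-sided p-value for |t| = 10.8602 is <0.0001.

Decision rule: reject H₀ if p-value < α.
p-value < 0.0001 < α = 0.05 → reject H₀.

There is sufficient evidence at the 5% significance level to conclude that a linear relationship exists between x and y.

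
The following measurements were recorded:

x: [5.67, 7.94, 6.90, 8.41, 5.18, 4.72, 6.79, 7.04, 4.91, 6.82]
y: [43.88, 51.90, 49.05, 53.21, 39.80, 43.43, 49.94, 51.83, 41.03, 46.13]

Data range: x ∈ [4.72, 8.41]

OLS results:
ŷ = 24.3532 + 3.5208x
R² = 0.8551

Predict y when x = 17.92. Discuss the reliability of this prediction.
ŷ = 87.4459 (extrapolation — x = 17.92 lies outside [4.72, 8.41], so reliability is low).

Prediction calculation:
ŷ = 24.3532 + 3.5208 × 17.92
ŷ = 87.4459

Reliability:
- Data range: x ∈ [4.72, 8.41]
- Prediction point: x = 17.92 is 9.51 units above the observed range → this is EXTRAPOLATION, not interpolation

Why that matters here:
- R² describes fit only over the sampled x values; it says nothing about behaviour beyond them
- The standard error of prediction grows with (x − x̄)², and x = 17.92 is far from x̄ = 6.44

Report the number if required, but flag clearly that it is an extrapolation.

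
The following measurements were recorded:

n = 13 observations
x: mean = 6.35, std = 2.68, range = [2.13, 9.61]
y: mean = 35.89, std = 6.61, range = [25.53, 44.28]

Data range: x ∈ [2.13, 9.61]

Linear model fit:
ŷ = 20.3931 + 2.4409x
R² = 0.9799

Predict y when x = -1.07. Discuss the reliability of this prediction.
ŷ = 17.7813, but this is extrapolation (below the data range [2.13, 9.61]) and may be unreliable.

Prediction calculation:
ŷ = 20.3931 + 2.4409 × (-1.07)
ŷ = 17.7813

Reliability:
- Data range: x ∈ [2.13, 9.61]
- Prediction point: x = -1.07 is 3.20 units below the observed range → this is EXTRAPOLATION, not interpolation

Why that matters here:
- Real relationships often flatten, saturate, or turn nonlinear at extremes
- There are no observations near this x to validate the fitted line there
- The linear relationship may not hold outside the observed range

Report the number if required, but flag clearly that it is an extrapolation.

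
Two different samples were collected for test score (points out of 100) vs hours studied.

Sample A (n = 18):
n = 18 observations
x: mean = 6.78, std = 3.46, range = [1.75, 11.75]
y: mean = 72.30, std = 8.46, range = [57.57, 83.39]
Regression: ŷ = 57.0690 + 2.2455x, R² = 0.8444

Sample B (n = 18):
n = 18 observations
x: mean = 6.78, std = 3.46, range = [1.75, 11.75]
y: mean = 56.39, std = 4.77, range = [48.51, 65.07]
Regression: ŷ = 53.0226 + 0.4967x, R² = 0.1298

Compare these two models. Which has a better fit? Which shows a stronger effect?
Model A has the better fit (R² = 0.8444 vs 0.1298). Model A shows the stronger effect (|β₁| = 2.2455 vs 0.4967).

Model Comparison:

Which explains more variance? (R²)
- Model A: R² = 0.8444 → 84.44% of variance in test score explained
- Model B: R² = 0.1298 → 12.98% of variance in test score explained
- 0.8444 > 0.1298 → Model A has the better fit

Effect size (slope magnitude):
- Model A: β₁ = 2.2455 → predicted test score rises 2.2455 points per additional hour of study time
- Model B: β₁ = 0.4967 → predicted test score rises 0.4967 points per additional hour of study time
- |2.2455| > |0.4967| → Model A shows the stronger marginal effect

Notes:
- A steeper slope doesn't make a better model if the scatter around the line is large.
- The two samples could reflect different populations, time periods, or measurement quality.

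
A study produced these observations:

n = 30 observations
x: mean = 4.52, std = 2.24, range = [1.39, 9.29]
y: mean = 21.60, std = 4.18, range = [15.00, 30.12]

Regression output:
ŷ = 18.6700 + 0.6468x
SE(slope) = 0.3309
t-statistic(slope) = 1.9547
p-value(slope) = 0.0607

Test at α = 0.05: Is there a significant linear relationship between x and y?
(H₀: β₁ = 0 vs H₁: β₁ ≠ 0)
p-value = 0.0607 ≥ α = 0.05, so we fail to reject H₀. The relationship is not significant.

Hypothesis test for the slope coefficient:

H₀: β₁ = 0 (no linear relationship)
H₁: β₁ ≠ 0 (linear relationship exists)

Test statistic: t = β̂₁ / SE(β̂₁) = 0.6468 / 0.3309 = 1.9547

p = 0.0607: how often a slope estimate this far from 0 (in SE units) would arise by chance if β₁ were truly 0.

Decision rule: reject H₀ if p-value < α.
p-value = 0.0607 ≥ α = 0.05 → fail to reject H₀.

There is not sufficient evidence at the 5% significance level to conclude that a linear relationship exists between x and y.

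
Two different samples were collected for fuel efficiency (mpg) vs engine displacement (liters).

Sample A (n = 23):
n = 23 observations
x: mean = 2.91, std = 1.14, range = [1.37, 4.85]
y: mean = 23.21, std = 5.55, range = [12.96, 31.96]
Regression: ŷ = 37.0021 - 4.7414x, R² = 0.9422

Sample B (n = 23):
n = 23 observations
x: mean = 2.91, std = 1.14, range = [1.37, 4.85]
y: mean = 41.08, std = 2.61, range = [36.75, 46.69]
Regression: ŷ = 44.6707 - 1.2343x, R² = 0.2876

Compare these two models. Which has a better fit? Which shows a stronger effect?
Model A has the better fit (R² = 0.9422 vs 0.2876). Model A shows the stronger effect (|β₁| = 4.7414 vs 1.2343).

Model Comparison:

Which explains more variance? (R²)
- Model A: R² = 0.9422 → 94.22% of variance in fuel efficiency explained
- Model B: R² = 0.2876 → 28.76% of variance in fuel efficiency explained
- 0.9422 > 0.2876 → Model A has the better fit

Which has the larger per-liter effect? (|β₁|)
- Model A: β₁ = -4.7414 → predicted fuel efficiency falls 4.7414 mpg per additional liter of engine displacement
- Model B: β₁ = -1.2343 → predicted fuel efficiency falls 1.2343 mpg per additional liter of engine displacement
- |-4.7414| > |-1.2343| → Model A shows the stronger marginal effect

Notes:
- A steeper slope doesn't make a better model if the scatter around the line is large.
- The two samples could reflect different populations, time periods, or measurement quality.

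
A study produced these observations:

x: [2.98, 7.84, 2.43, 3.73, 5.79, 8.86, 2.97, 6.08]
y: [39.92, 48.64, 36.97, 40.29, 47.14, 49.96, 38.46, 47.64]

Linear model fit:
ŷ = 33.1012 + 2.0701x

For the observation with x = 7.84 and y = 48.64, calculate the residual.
Residual = -0.6908

The residual is the difference between the actual value and the predicted value:

Residual = y - ŷ

Step 1: Calculate predicted value
ŷ = 33.1012 + 2.0701 × 7.84
ŷ = 49.3308

Step 2: Calculate residual
Residual = 48.64 - 49.3308
Residual = -0.6908

Sign check: y < ŷ, so the point is below the line and the fit overestimates here.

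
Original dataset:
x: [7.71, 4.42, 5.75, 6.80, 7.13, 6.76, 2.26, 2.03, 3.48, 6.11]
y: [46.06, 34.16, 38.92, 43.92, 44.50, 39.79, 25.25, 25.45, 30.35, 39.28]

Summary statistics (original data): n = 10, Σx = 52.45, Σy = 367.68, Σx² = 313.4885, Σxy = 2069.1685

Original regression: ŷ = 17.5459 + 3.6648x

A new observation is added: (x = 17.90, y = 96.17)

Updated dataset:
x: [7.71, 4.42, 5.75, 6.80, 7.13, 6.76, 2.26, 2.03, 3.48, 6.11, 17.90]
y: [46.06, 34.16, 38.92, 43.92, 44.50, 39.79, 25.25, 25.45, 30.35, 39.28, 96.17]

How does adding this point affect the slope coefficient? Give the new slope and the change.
New slope β₁ = 4.4792 versus 3.6648 before: a change of +0.8144 (+22.2%).

The new point has HIGH LEVERAGE: x = 17.90 is far from the original mean x̄ = 52.45/10 ≈ 5.25 (original range [2.03, 7.71]).

Step 1: Update the sums with the new point (n goes from 10 to 11)
Σx  = 52.45 + 17.90 = 70.35
Σy  = 367.68 + 96.17 = 463.85
Σx² = 313.4885 + 17.90² = 313.4885 + 320.4100 = 633.8985
Σxy = 2069.1685 + 17.90×96.17 = 2069.1685 + 1721.4430 = 3790.6115

Step 2: Recompute the slope with b₁ = (nΣxy − ΣxΣy) / (nΣx² − (Σx)²)
Numerator   = 11×3790.6115 − 70.35×463.85 = 41696.7265 − 32631.8475 = 9064.8790
Denominator = 11×633.8985 − 70.35² = 6972.8835 − 4949.1225 = 2023.7610
b₁(new) = 9064.8790 / 2023.7610 = 4.4792

(Same formula on the original sums: (10×2069.1685 − 52.45×367.68) / (10×313.4885 − 52.45²) = 1406.8690 / 383.8825 = 3.6648, matching the given fit.)

Step 3: Change in slope
Δβ₁ = 4.4792 − 3.6648 = +0.8144
Relative change = +0.8144 / 3.6648 × 100% = +22.2%
→ the slope increases when the point is added.

A high-leverage point only changes the slope if it is off the original line; here y = 96.17 is above the original trend, so the slope increases.
In practice: investigate whether it comes from the same population as the rest of the sample.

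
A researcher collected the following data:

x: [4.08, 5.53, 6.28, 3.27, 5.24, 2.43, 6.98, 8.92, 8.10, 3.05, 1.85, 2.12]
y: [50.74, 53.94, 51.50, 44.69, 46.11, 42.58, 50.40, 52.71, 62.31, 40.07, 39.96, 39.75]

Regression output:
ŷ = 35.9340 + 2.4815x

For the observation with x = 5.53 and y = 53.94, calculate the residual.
Residual = 4.2833

The residual is the difference between the actual value and the predicted value:

Residual = y - ŷ

Step 1: Calculate predicted value
ŷ = 35.9340 + 2.4815 × 5.53
ŷ = 49.6567

Step 2: Calculate residual
Residual = 53.94 - 49.6567
Residual = 4.2833

Sign check: y > ŷ, so the point is above the line and the fit underestimates here.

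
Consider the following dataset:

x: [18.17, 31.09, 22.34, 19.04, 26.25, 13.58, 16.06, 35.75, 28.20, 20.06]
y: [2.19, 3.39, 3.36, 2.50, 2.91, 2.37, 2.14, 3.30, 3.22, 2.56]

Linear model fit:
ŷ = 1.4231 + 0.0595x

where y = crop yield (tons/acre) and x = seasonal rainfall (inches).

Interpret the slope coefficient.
On average, crop yield is about 0.0595 tons/acre higher for every extra inch of rainfall.

β₁ = 0.0595 is the change in predicted crop yield (tons/acre) per additional inch of rainfall.

Interpretation:
- Rainfall up by 1 inch → predicted crop yield increases by 0.0595 tons/acre
- This is a linear approximation: the same per-unit change is assumed across the whole observed x range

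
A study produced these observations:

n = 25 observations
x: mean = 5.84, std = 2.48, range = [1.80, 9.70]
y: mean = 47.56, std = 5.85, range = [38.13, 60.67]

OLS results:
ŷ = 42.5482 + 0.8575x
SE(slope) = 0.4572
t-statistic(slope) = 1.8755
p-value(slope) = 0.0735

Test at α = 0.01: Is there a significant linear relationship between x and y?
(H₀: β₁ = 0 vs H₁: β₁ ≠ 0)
p-value = 0.0735 ≥ α = 0.01, so we fail to reject H₀. The relationship is not significant.

Hypothesis test for the slope coefficient:

H₀: β₁ = 0 (no linear relationship)
H₁: β₁ ≠ 0 (linear relationship exists)

Test statistic: t = β̂₁ / SE(β̂₁) = 0.8575 / 0.4572 = 1.8755

The p-value (0.0735) is the probability, under H₀, of a t-statistic at least as extreme as |t| = 1.8755 (two-sided, df = n − 2 = 23).

Decision rule: reject H₀ if p-value < α.
p-value = 0.0735 ≥ α = 0.01 → fail to reject H₀.

There is not sufficient evidence at the 1% significance level to conclude that a linear relationship exists between x and y.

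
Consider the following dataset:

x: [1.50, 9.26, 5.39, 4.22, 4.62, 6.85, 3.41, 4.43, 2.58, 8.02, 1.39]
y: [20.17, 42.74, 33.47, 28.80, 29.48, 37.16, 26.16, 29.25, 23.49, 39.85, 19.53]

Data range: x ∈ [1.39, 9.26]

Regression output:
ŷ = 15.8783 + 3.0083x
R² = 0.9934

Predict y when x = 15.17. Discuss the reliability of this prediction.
ŷ = 61.5142 (extrapolation — x = 15.17 lies outside [1.39, 9.26], so reliability is low).

Prediction calculation:
ŷ = 15.8783 + 3.0083 × 15.17
ŷ = 61.5142

Reliability:
- Data range: x ∈ [1.39, 9.26]
- Prediction point: x = 15.17 is 5.91 units above the observed range → this is EXTRAPOLATION, not interpolation

Why that matters here:
- Real relationships often flatten, saturate, or turn nonlinear at extremes
- The linear relationship may not hold outside the observed range

Report the number if required, but flag clearly that it is an extrapolation.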